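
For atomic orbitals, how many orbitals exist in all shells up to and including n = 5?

Total orbitals = 1² + 2² + 3² + 4² + 5² = 55.

55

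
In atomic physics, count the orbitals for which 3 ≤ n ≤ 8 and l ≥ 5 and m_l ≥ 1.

Work shell by shell — for each n, count the (l, m_l) pairs that satisfy l ≥ 5 and m_l ≥ 1:
n=6 → 5; n=7 → 11; n=8 → 18.
Total orbitals: 5 + 11 + 18 = 34.

34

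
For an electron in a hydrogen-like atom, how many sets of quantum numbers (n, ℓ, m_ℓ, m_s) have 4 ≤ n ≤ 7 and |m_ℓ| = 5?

Per-shell orbital counts meeting the constraint:
n=6 → 2; n=7 → 4.
Orbitals: 2 + 4 = 6. Including both spin states (m_s = ±1/2) gives 2 × 6 = 12 states.

12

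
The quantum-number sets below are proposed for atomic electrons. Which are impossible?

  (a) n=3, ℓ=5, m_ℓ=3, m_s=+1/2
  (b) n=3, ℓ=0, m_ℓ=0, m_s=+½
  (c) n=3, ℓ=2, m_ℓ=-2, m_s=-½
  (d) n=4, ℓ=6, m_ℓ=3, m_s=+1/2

(a) has ℓ = 5 ≥ n = 3, violating 0 ≤ ℓ ≤ n−1.
(d) has ℓ = 6 ≥ n = 4, violating 0 ≤ ℓ ≤ n−1.
The remaining sets (b), (c) satisfy all four rules.

(a) and (d)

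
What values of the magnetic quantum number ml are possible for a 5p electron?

The 5p subshell has l = 1, and ml takes every integer from −l to +l. With l = 1 that gives the 3 values -1, 0, 1.

-1, 0, 1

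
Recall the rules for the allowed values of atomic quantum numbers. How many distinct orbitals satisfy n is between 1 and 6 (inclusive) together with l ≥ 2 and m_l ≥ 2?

20

Treat each shell separately and count matching orbitals:
n=3 → 1; n=4 → 3; n=5 → 6; n=6 → 10.
Total orbitals: 1 + 3 + 6 + 10 = 20.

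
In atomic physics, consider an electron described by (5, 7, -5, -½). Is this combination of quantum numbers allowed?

The orbital quantum number must satisfy 0 ≤ ℓ ≤ n−1. With n = 5 the allowed ℓ values are 0, 1, 2, 3, 4, so ℓ = 7 is out of range.

Invalid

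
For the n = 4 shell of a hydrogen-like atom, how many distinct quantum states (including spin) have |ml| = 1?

Orbitals with |ml| = 1, by l: l=1 → 2; l=2 → 2; l=3 → 2.
Orbitals: 2 + 2 + 2 = 6. Each orbital carries two spin states, so 6 × 2 = 12 states.

12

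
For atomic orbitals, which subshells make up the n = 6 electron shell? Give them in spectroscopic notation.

For n = 6, l runs from 0 to 5. In spectroscopic notation l = 0,1,2,… ↔ s,p,d,f,g,h,i, so the subshells are 6s, 6p, 6d, 6f, 6g, 6h.

6s, 6p, 6d, 6f, 6g, 6h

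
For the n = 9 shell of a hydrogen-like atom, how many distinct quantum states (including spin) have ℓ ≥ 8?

Orbitals with ℓ ≥ 8, by ℓ: ℓ=8 → 17.
Orbitals: 17. Each orbital carries two spin states, so 17 × 2 = 34 states.

34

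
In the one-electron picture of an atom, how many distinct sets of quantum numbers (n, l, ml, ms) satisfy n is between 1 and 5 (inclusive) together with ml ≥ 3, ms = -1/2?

4

For each n in the range, tally the orbitals obeying ml ≥ 3:
n=4 → 1; n=5 → 3.
Orbitals: 1 + 3 = 4. With ms fixed to -1/2 there is one state per orbital, so 4 states.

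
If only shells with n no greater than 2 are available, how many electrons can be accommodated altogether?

Total orbitals = 1² + 2² = 5. Doubling for spin gives 10 electrons.

10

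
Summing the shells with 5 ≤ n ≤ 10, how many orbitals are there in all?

355

Shell n has n² orbitals: 5²=25 + 6²=36 + 7²=49 + 8²=64 + 9²=81 + 10²=100 = 355 orbitals.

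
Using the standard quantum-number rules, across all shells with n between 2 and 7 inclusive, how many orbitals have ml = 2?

Per-shell orbital counts meeting the constraint:
n=3 → 1; n=4 → 2; n=5 → 3; n=6 → 4; n=7 → 5.
Total orbitals: 1 + 2 + 3 + 4 + 5 = 15.

15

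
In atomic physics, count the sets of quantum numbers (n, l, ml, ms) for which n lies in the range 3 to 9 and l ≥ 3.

434

Count contributing orbitals for each principal shell:
n=4 → 7; n=5 → 16; n=6 → 27; n=7 → 40; n=8 → 55; n=9 → 72.
Orbitals: 7 + 16 + 27 + 40 + 55 + 72 = 217. Including both spin states (ms = ±1/2) gives 2 × 217 = 434 states.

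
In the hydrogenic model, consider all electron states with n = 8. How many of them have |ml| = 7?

4

The n = 8 shell has l = 0 through 7; check each.
The (l, ml) pairs meeting |ml| = 7 give: l=7 → 2.
Orbitals: 2. Each orbital carries two spin states, so 2 × 2 = 4 states.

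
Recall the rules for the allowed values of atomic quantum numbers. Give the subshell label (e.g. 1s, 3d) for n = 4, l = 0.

4s

l = 0 corresponds to the letter 's', so the subshell is 4s.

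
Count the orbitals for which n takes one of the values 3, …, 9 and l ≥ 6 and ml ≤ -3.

Work shell by shell — for each n, count the (l, ml) pairs that satisfy l ≥ 6 and ml ≤ -3:
n=7 → 4; n=8 → 9; n=9 → 15.
Total orbitals: 4 + 9 + 15 = 28.

28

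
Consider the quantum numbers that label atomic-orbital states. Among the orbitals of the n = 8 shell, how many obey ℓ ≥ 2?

60

For n = 8, ℓ ranges over 0 … 7.
Orbitals with ℓ ≥ 2, by ℓ: ℓ=2 → 5; ℓ=3 → 7; ℓ=4 → 9; ℓ=5 → 11; ℓ=6 → 13; ℓ=7 → 15.
Total orbitals: 5 + 7 + 9 + 11 + 13 + 15 = 60.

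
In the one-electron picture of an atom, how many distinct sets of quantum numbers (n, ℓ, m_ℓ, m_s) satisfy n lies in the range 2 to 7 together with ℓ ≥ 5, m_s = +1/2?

35

For each n in the range, tally the orbitals obeying ℓ ≥ 5:
n=6 → 11; n=7 → 24.
Orbitals: 11 + 24 = 35. With m_s fixed to +1/2 there is one state per orbital, so 35 states.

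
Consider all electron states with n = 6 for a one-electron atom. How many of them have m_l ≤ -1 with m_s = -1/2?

Go through l = 0, …, 5 (the values permitted for n = 6).
Contributions: l=1 → 1; l=2 → 2; l=3 → 3; l=4 → 4; l=5 → 5.
Orbitals: 1 + 2 + 3 + 4 + 5 = 15. With m_s fixed to a single value there is one state per orbital, giving 15 states.

15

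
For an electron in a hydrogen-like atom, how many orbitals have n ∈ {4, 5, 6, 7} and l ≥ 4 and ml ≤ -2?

Treat each shell separately and count matching orbitals:
n=5 → 3; n=6 → 7; n=7 → 12.
Total orbitals: 3 + 7 + 12 = 22.

22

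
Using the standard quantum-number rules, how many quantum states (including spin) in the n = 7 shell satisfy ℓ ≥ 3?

80

The (ℓ, m_ℓ) pairs meeting ℓ ≥ 3 give: ℓ=3 → 7; ℓ=4 → 9; ℓ=5 → 11; ℓ=6 → 13.
Orbitals: 7 + 9 + 11 + 13 = 40. Each orbital carries two spin states, so 40 × 2 = 80 states.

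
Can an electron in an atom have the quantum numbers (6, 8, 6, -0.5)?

The orbital quantum number must satisfy 0 ≤ l ≤ n−1. With n = 6 the allowed l values are 0, 1, 2, 3, 4, 5, so l = 8 is out of range.

Not allowed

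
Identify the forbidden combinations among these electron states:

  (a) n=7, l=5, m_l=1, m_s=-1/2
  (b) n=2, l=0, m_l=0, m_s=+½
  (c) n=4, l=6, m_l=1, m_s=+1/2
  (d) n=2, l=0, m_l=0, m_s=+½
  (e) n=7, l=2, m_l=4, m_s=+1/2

(c) has l = 6 ≥ n = 4, violating 0 ≤ l ≤ n−1.
(e) has |m_l| = 4 > l = 2, violating −l ≤ m_l ≤ l.
The remaining sets (a), (b), (d) satisfy all four rules.

(c) and (e)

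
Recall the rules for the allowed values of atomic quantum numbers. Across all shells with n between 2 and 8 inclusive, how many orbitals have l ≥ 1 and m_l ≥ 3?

35

Work shell by shell — for each n, count the (l, m_l) pairs that satisfy l ≥ 1 and m_l ≥ 3:
n=4 → 1; n=5 → 3; n=6 → 6; n=7 → 10; n=8 → 15.
Total orbitals: 1 + 3 + 6 + 10 + 15 = 35.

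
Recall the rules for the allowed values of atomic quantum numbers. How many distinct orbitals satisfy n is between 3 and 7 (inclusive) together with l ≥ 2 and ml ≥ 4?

Per-shell orbital counts meeting the constraint:
n=5 → 1; n=6 → 3; n=7 → 6.
Total orbitals: 1 + 3 + 6 = 10.

10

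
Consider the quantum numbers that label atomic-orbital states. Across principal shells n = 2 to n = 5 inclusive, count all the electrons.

108

Shell n has n² orbitals: 2²=4 + 3²=9 + 4²=16 + 5²=25 = 54 orbitals.
Two spin states per orbital: 2 × 54 = 108 electrons.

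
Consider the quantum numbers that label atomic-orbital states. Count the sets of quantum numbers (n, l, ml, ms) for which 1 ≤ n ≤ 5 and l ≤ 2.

64

Per-shell orbital counts meeting the constraint:
n=1 → 1; n=2 → 4; n=3 → 9; n=4 → 9; n=5 → 9.
Orbitals: 1 + 4 + 9 + 9 + 9 = 32. Including both spin states (ms = ±1/2) gives 2 × 32 = 64 states.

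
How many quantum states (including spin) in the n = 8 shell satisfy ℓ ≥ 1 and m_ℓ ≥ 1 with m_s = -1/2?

With n = 8 the allowed ℓ are 0, 1, …, 7.
Contributions: ℓ=1 → 1; ℓ=2 → 2; ℓ=3 → 3; ℓ=4 → 4; ℓ=5 → 5; ℓ=6 → 6; ℓ=7 → 7.
Orbitals: 1 + 2 + 3 + 4 + 5 + 6 + 7 = 28. With m_s fixed to a single value there is one state per orbital, giving 28 states.

28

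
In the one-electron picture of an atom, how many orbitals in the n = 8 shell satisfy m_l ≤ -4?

For n = 8, l ranges over 0 … 7.
The (l, m_l) pairs meeting m_l ≤ -4 give: l=4 → 1; l=5 → 2; l=6 → 3; l=7 → 4.
Total orbitals: 1 + 2 + 3 + 4 = 10.

10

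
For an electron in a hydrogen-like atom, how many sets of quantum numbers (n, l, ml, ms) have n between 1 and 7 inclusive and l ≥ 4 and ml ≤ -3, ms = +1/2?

16

Go shell by shell, enumerating (l, ml) with l ≥ 4 and ml ≤ -3:
n=5 → 2; n=6 → 5; n=7 → 9.
Orbitals: 2 + 5 + 9 = 16. With ms fixed to +1/2 there is one state per orbital, so 16 states.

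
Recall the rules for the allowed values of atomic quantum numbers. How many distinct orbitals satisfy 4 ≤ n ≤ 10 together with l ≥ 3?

For each n in the range, tally the orbitals obeying l ≥ 3:
n=4 → 7; n=5 → 16; n=6 → 27; n=7 → 40; n=8 → 55; n=9 → 72; n=10 → 91.
Total orbitals: 7 + 16 + 27 + 40 + 55 + 72 + 91 = 308.

308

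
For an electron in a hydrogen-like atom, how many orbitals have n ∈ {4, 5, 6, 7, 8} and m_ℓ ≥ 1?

Treat each shell separately and count matching orbitals:
n=4 → 6; n=5 → 10; n=6 → 15; n=7 → 21; n=8 → 28.
Total orbitals: 6 + 10 + 15 + 21 + 28 = 80.

80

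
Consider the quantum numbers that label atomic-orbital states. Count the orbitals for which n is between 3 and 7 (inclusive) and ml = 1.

For each n in the range, tally the orbitals obeying ml = 1:
n=3 → 2; n=4 → 3; n=5 → 4; n=6 → 5; n=7 → 6.
Total orbitals: 2 + 3 + 4 + 5 + 6 = 20.

20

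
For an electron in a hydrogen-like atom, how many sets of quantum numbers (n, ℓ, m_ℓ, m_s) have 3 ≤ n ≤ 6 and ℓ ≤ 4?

150

Count contributing orbitals for each principal shell:
n=3 → 9; n=4 → 16; n=5 → 25; n=6 → 25.
Orbitals: 9 + 16 + 25 + 25 = 75. Including both spin states (m_s = ±1/2) gives 2 × 75 = 150 states.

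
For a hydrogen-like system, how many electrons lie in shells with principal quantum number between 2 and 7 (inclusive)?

278

Shell n has n² orbitals: 2²=4 + 3²=9 + 4²=16 + 5²=25 + 6²=36 + 7²=49 = 139 orbitals.
Two spin states per orbital: 2 × 139 = 278 electrons.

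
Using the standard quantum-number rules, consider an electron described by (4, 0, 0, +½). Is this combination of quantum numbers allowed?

Allowed

n = 4 is a positive integer. ℓ = 0 satisfies 0 ≤ ℓ ≤ n−1 = 3. m_ℓ = 0 lies in the range −ℓ … +ℓ (here 0). m_s = +1/2 is one of ±1/2.
All four constraints are satisfied.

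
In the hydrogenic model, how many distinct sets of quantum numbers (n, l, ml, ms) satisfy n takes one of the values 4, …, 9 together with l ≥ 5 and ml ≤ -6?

20

For each n in the range, tally the orbitals obeying l ≥ 5 and ml ≤ -6:
n=7 → 1; n=8 → 3; n=9 → 6.
Orbitals: 1 + 3 + 6 = 10. Including both spin states (ms = ±1/2) gives 2 × 10 = 20 states.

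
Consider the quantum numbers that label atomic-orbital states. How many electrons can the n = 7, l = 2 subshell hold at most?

10

A subshell with l = 2 has 2l+1 = 5 orbitals, each holding 2 electrons (spin ±1/2), so 5 × 2 = 10.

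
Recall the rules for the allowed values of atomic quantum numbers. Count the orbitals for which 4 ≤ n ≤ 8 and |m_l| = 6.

6

Treat each shell separately and count matching orbitals:
n=7 → 2; n=8 → 4.
Total orbitals: 2 + 4 = 6.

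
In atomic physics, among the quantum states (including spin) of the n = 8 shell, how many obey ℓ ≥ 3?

110

With n = 8 the allowed ℓ are 0, 1, …, 7.
Contributions: ℓ=3 → 7; ℓ=4 → 9; ℓ=5 → 11; ℓ=6 → 13; ℓ=7 → 15.
Orbitals: 7 + 9 + 11 + 13 + 15 = 55. Each orbital carries two spin states, so 55 × 2 = 110 states.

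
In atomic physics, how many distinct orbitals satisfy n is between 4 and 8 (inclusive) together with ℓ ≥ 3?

145

Go shell by shell, enumerating (ℓ, m_ℓ) with ℓ ≥ 3:
n=4 → 7; n=5 → 16; n=6 → 27; n=7 → 40; n=8 → 55.
Total orbitals: 7 + 16 + 27 + 40 + 55 = 145.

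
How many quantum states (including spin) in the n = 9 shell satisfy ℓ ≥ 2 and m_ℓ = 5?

Go through ℓ = 0, …, 8 (the values permitted for n = 9).
Orbitals with ℓ ≥ 2 and m_ℓ = 5, by ℓ: ℓ=5 → 1; ℓ=6 → 1; ℓ=7 → 1; ℓ=8 → 1.
Orbitals: 1 + 1 + 1 + 1 = 4. Each orbital carries two spin states, so 4 × 2 = 8 states.

8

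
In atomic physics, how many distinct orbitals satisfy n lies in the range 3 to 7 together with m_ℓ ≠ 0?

110

For each n in the range, tally the orbitals obeying m_ℓ ≠ 0:
n=3 → 6; n=4 → 12; n=5 → 20; n=6 → 30; n=7 → 42.
Total orbitals: 6 + 12 + 20 + 30 + 42 = 110.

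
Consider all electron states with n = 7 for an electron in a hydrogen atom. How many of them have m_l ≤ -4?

Go through l = 0, …, 6 (the values permitted for n = 7).
Orbitals with m_l ≤ -4, by l: l=4 → 1; l=5 → 2; l=6 → 3.
Orbitals: 1 + 2 + 3 = 6. Each orbital carries two spin states, so 6 × 2 = 12 states.

12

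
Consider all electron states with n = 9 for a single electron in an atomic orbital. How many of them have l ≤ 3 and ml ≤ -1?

The n = 9 shell has l = 0 through 8; check each.
The (l, ml) pairs meeting l ≤ 3 and ml ≤ -1 give: l=1 → 1; l=2 → 2; l=3 → 3.
Orbitals: 1 + 2 + 3 = 6. Each orbital carries two spin states, so 6 × 2 = 12 states.

12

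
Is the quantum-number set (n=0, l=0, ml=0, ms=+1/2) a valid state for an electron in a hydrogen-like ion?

The principal quantum number must be a positive integer (n ≥ 1), but here n = 0.

No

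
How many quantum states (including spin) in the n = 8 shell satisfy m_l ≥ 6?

The n = 8 shell has l = 0 through 7; check each.
Per l-value: l=6 → 1; l=7 → 2.
Orbitals: 1 + 2 = 3. Each orbital carries two spin states, so 3 × 2 = 6 states.

6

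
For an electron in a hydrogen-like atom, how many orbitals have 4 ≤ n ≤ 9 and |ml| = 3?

Count contributing orbitals for each principal shell:
n=4 → 2; n=5 → 4; n=6 → 6; n=7 → 8; n=8 → 10; n=9 → 12.
Total orbitals: 2 + 4 + 6 + 8 + 10 + 12 = 42.

42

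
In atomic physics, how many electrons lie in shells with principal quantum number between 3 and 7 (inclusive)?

270

Shell n has n² orbitals: 3²=9 + 4²=16 + 5²=25 + 6²=36 + 7²=49 = 135 orbitals.
Two spin states per orbital: 2 × 135 = 270 electrons.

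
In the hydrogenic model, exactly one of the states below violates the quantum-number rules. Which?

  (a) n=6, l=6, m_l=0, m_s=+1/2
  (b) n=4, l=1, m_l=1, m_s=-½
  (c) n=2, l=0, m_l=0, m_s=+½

(a) has l = 6 ≥ n = 6, violating 0 ≤ l ≤ n−1.
The remaining sets (b), (c) satisfy all four rules.

(a)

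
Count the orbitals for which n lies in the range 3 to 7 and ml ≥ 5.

4

Work shell by shell — for each n, count the (l, ml) pairs that satisfy ml ≥ 5:
n=6 → 1; n=7 → 3.
Total orbitals: 1 + 3 = 4.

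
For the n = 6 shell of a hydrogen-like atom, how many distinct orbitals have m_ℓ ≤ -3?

6

For n = 6, ℓ ranges over 0 … 5.
Per ℓ-value: ℓ=3 → 1; ℓ=4 → 2; ℓ=5 → 3.
Total orbitals: 1 + 2 + 3 = 6.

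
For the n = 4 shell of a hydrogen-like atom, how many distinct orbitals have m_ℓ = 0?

Go through ℓ = 0, …, 3 (the values permitted for n = 4).
The (ℓ, m_ℓ) pairs meeting m_ℓ = 0 give: ℓ=0 → 1; ℓ=1 → 1; ℓ=2 → 1; ℓ=3 → 1.
Total orbitals: 1 + 1 + 1 + 1 = 4.

4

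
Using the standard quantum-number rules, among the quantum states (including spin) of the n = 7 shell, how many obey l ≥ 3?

Go through l = 0, …, 6 (the values permitted for n = 7).
Contributions: l=3 → 7; l=4 → 9; l=5 → 11; l=6 → 13.
Orbitals: 7 + 9 + 11 + 13 = 40. Each orbital carries two spin states, so 40 × 2 = 80 states.

80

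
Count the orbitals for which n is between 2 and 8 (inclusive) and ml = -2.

21

Count contributing orbitals for each principal shell:
n=3 → 1; n=4 → 2; n=5 → 3; n=6 → 4; n=7 → 5; n=8 → 6.
Total orbitals: 1 + 2 + 3 + 4 + 5 + 6 = 21.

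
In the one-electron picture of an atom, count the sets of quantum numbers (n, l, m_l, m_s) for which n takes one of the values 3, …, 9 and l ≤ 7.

Per-shell orbital counts meeting the constraint:
n=3 → 9; n=4 → 16; n=5 → 25; n=6 → 36; n=7 → 49; n=8 → 64; n=9 → 64.
Orbitals: 9 + 16 + 25 + 36 + 49 + 64 + 64 = 263. Including both spin states (m_s = ±1/2) gives 2 × 263 = 526 states.

526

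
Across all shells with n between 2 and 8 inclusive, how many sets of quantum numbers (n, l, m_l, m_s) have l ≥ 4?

220

Go shell by shell, enumerating (l, m_l) with l ≥ 4:
n=5 → 9; n=6 → 20; n=7 → 33; n=8 → 48.
Orbitals: 9 + 20 + 33 + 48 = 110. Including both spin states (m_s = ±1/2) gives 2 × 110 = 220 states.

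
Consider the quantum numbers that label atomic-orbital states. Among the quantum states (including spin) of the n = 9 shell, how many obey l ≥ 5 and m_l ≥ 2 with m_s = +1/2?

22

With n = 9 the allowed l are 0, 1, …, 8.
Per l-value: l=5 → 4; l=6 → 5; l=7 → 6; l=8 → 7.
Orbitals: 4 + 5 + 6 + 7 = 22. With m_s fixed to a single value there is one state per orbital, giving 22 states.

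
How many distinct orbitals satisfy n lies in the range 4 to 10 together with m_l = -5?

Work shell by shell — for each n, count the (l, m_l) pairs that satisfy m_l = -5:
n=6 → 1; n=7 → 2; n=8 → 3; n=9 → 4; n=10 → 5.
Total orbitals: 1 + 2 + 3 + 4 + 5 = 15.

15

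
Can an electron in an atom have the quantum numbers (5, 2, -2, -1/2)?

n = 5 is a positive integer. l = 2 satisfies 0 ≤ l ≤ n−1 = 4. ml = -2 lies in the range −l … +l (here −2 … 2). ms = -1/2 is one of ±1/2.
All four constraints are satisfied.

Valid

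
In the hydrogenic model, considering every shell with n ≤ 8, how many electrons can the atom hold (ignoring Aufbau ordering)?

408

Total orbitals = 1² + 2² + 3² + 4² + 5² + 6² + 7² + 8² = 204. Doubling for spin gives 408 electrons.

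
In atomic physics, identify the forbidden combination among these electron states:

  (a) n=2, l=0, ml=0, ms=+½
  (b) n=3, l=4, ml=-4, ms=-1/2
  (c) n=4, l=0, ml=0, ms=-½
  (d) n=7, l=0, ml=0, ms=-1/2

(b) has l = 4 ≥ n = 3, violating 0 ≤ l ≤ n−1.
The remaining sets (a), (c), (d) satisfy all four rules.

(b)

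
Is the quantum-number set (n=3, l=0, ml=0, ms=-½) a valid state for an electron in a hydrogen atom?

n = 3 is a positive integer. l = 0 satisfies 0 ≤ l ≤ n−1 = 2. ml = 0 lies in the range −l … +l (here 0). ms = -1/2 is one of ±1/2.
All four constraints are satisfied.

Valid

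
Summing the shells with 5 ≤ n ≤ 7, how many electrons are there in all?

Shell n has n² orbitals: 5²=25 + 6²=36 + 7²=49 = 110 orbitals.
Two spin states per orbital: 2 × 110 = 220 electrons.

220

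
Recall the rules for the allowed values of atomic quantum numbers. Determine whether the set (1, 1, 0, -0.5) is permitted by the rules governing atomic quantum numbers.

Not allowed

The orbital quantum number must satisfy 0 ≤ l ≤ n−1. With n = 1 the allowed l values are 0, so l = 1 is out of range.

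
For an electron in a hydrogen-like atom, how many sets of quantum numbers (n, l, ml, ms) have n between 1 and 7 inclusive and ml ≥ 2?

70

Work shell by shell — for each n, count the (l, ml) pairs that satisfy ml ≥ 2:
n=3 → 1; n=4 → 3; n=5 → 6; n=6 → 10; n=7 → 15.
Orbitals: 1 + 3 + 6 + 10 + 15 = 35. Including both spin states (ms = ±1/2) gives 2 × 35 = 70 states.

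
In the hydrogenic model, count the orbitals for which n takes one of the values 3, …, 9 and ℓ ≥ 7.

Count contributing orbitals for each principal shell:
n=8 → 15; n=9 → 32.
Total orbitals: 15 + 32 = 47.

47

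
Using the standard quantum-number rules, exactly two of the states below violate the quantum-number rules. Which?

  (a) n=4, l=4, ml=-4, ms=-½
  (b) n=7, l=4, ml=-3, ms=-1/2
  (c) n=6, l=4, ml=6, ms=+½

(a) and (c)

(a) has l = 4 ≥ n = 4, violating 0 ≤ l ≤ n−1.
(c) has |ml| = 6 > l = 4, violating −l ≤ ml ≤ l.
The remaining set (b) satisfies all four rules.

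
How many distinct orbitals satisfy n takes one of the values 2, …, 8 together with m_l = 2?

21

Count contributing orbitals for each principal shell:
n=3 → 1; n=4 → 2; n=5 → 3; n=6 → 4; n=7 → 5; n=8 → 6.
Total orbitals: 1 + 2 + 3 + 4 + 5 + 6 = 21.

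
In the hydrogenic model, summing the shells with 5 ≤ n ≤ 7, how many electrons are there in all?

220

Shell n has n² orbitals: 5²=25 + 6²=36 + 7²=49 = 110 orbitals.
Two spin states per orbital: 2 × 110 = 220 electrons.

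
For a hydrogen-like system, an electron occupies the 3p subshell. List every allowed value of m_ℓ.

-1, 0, 1

The 3p subshell has ℓ = 1, and m_ℓ takes every integer from −ℓ to +ℓ. With ℓ = 1 that gives the 3 values -1, 0, 1.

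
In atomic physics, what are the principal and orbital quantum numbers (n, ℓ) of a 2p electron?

n = 2, ℓ = 1

The leading integer gives n = 2; the letter 'p' means ℓ = 1.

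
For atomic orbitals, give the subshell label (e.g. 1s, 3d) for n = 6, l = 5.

l = 5 corresponds to the letter 'h', so the subshell is 6h.

6h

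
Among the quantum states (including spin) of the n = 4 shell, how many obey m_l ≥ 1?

12

The n = 4 shell has l = 0 through 3; check each.
The (l, m_l) pairs meeting m_l ≥ 1 give: l=1 → 1; l=2 → 2; l=3 → 3.
Orbitals: 1 + 2 + 3 = 6. Each orbital carries two spin states, so 6 × 2 = 12 states.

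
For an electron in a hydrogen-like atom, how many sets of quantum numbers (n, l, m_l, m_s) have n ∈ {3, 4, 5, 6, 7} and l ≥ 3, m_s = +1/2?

90

Treat each shell separately and count matching orbitals:
n=4 → 7; n=5 → 16; n=6 → 27; n=7 → 40.
Orbitals: 7 + 16 + 27 + 40 = 90. With m_s fixed to +1/2 there is one state per orbital, so 90 states.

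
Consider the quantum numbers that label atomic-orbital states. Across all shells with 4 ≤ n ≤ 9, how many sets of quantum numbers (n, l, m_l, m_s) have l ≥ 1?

530

Per-shell orbital counts meeting the constraint:
n=4 → 15; n=5 → 24; n=6 → 35; n=7 → 48; n=8 → 63; n=9 → 80.
Orbitals: 15 + 24 + 35 + 48 + 63 + 80 = 265. Including both spin states (m_s = ±1/2) gives 2 × 265 = 530 states.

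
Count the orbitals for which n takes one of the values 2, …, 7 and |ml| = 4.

12

Treat each shell separately and count matching orbitals:
n=5 → 2; n=6 → 4; n=7 → 6.
Total orbitals: 2 + 4 + 6 = 12.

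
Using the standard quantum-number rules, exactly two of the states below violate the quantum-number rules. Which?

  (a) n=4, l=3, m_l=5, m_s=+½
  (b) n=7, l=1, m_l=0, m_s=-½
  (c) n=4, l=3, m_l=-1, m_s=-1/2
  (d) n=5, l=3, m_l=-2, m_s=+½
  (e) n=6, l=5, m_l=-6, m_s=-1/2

(a) has |m_l| = 5 > l = 3, violating −l ≤ m_l ≤ l.
(e) has |m_l| = 6 > l = 5, violating −l ≤ m_l ≤ l.
The remaining sets (b), (c), (d) satisfy all four rules.

(a) and (e)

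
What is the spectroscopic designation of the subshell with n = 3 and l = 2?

l = 2 corresponds to the letter 'd', so the subshell is 3d.

3d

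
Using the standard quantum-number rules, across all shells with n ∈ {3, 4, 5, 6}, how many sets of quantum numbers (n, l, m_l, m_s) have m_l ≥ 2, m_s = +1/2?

20

Count contributing orbitals for each principal shell:
n=3 → 1; n=4 → 3; n=5 → 6; n=6 → 10.
Orbitals: 1 + 3 + 6 + 10 = 20. With m_s fixed to +1/2 there is one state per orbital, so 20 states.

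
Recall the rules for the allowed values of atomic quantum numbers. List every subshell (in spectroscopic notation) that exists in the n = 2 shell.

2s, 2p

For n = 2, ℓ runs from 0 to 1. In spectroscopic notation ℓ = 0,1,2,… ↔ s,p,d,f,g,h,i, so the subshells are 2s, 2p.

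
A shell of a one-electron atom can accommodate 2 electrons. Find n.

2n² = 2 ⇒ n² = 1 ⇒ n = 1.

n = 1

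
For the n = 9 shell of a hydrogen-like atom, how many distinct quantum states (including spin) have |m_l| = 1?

Per l-value: l=1 → 2; l=2 → 2; l=3 → 2; l=4 → 2; l=5 → 2; l=6 → 2; l=7 → 2; l=8 → 2.
Orbitals: 2 + 2 + 2 + 2 + 2 + 2 + 2 + 2 = 16. Each orbital carries two spin states, so 16 × 2 = 32 states.

32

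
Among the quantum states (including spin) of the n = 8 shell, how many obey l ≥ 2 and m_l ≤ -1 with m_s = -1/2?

27

Go through l = 0, …, 7 (the values permitted for n = 8).
Orbitals with l ≥ 2 and m_l ≤ -1, by l: l=2 → 2; l=3 → 3; l=4 → 4; l=5 → 5; l=6 → 6; l=7 → 7.
Orbitals: 2 + 3 + 4 + 5 + 6 + 7 = 27. With m_s fixed to a single value there is one state per orbital, giving 27 states.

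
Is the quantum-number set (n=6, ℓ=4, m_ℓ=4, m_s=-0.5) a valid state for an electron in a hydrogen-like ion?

n = 6 is a positive integer. ℓ = 4 satisfies 0 ≤ ℓ ≤ n−1 = 5. m_ℓ = 4 lies in the range −ℓ … +ℓ (here −4 … 4). m_s = -1/2 is one of ±1/2.
All four constraints are satisfied.

Valid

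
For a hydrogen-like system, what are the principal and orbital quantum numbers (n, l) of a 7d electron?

The leading integer gives n = 7; the letter 'd' means l = 2.

n = 7, l = 2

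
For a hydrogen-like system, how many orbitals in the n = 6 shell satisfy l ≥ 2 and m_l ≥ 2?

10

The n = 6 shell has l = 0 through 5; check each.
The (l, m_l) pairs meeting l ≥ 2 and m_l ≥ 2 give: l=2 → 1; l=3 → 2; l=4 → 3; l=5 → 4.
Total orbitals: 1 + 2 + 3 + 4 = 10.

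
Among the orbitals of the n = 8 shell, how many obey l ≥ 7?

15

Go through l = 0, …, 7 (the values permitted for n = 8).
Orbitals with l ≥ 7, by l: l=7 → 15.
Total orbitals: 15.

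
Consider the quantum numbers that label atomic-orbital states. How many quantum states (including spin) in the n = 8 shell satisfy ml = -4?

For n = 8, l ranges over 0 … 7.
Orbitals with ml = -4, by l: l=4 → 1; l=5 → 1; l=6 → 1; l=7 → 1.
Orbitals: 1 + 1 + 1 + 1 = 4. Each orbital carries two spin states, so 4 × 2 = 8 states.

8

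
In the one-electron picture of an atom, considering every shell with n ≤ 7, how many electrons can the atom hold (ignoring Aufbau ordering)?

280

Total orbitals = 1² + 2² + 3² + 4² + 5² + 6² + 7² = 140. Doubling for spin gives 280 electrons.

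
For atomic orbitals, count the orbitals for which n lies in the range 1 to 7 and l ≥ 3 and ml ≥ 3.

20

Treat each shell separately and count matching orbitals:
n=4 → 1; n=5 → 3; n=6 → 6; n=7 → 10.
Total orbitals: 1 + 3 + 6 + 10 = 20.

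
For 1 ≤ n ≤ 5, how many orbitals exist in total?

Total orbitals = 1² + 2² + 3² + 4² + 5² = 55.

55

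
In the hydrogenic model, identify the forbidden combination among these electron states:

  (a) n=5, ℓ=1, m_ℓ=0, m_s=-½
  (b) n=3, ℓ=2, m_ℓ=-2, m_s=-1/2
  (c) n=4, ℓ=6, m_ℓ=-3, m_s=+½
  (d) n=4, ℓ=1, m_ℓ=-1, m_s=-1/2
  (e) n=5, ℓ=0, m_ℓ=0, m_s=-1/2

(c)

(c) has ℓ = 6 ≥ n = 4, violating 0 ≤ ℓ ≤ n−1.
The remaining sets (a), (b), (d), (e) satisfy all four rules.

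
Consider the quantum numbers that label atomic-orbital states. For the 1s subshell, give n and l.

n = 1, l = 0

The leading integer gives n = 1; the letter 's' means l = 0.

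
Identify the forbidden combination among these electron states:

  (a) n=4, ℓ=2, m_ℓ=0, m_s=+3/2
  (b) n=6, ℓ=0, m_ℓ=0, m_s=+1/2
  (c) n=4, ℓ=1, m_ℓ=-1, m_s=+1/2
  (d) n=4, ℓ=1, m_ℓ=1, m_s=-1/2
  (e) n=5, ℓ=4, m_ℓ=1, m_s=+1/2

(a)

(a) has m_s = +3/2, but an electron's spin must be ±1/2.
The remaining sets (b), (c), (d), (e) satisfy all four rules.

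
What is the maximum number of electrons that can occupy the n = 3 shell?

A shell holds 2n² electrons: 2 × 3² = 2 × 9 = 18.

18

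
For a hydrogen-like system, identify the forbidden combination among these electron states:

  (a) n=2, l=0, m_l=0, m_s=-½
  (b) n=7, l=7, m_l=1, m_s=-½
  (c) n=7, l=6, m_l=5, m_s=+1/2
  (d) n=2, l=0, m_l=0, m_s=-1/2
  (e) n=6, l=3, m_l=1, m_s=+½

(b) has l = 7 ≥ n = 7, violating 0 ≤ l ≤ n−1.
The remaining sets (a), (c), (d), (e) satisfy all four rules.

(b)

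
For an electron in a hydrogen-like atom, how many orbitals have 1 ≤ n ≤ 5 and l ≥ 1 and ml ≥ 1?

Go shell by shell, enumerating (l, ml) with l ≥ 1 and ml ≥ 1:
n=2 → 1; n=3 → 3; n=4 → 6; n=5 → 10.
Total orbitals: 1 + 3 + 6 + 10 = 20.

20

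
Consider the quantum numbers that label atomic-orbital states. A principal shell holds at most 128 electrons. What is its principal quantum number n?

2n² = 128 ⇒ n² = 64 ⇒ n = 8.

n = 8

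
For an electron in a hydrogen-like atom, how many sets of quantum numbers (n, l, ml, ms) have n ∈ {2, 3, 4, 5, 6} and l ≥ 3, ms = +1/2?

50

Per-shell orbital counts meeting the constraint:
n=4 → 7; n=5 → 16; n=6 → 27.
Orbitals: 7 + 16 + 27 = 50. With ms fixed to +1/2 there is one state per orbital, so 50 states.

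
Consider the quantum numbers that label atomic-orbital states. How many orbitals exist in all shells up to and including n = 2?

5

Total orbitals = 1² + 2² = 5.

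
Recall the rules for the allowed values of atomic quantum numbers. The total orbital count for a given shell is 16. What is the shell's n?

n² = 16 ⇒ n = 4.

n = 4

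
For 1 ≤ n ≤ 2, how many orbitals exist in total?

5

Total orbitals = 1² + 2² = 5.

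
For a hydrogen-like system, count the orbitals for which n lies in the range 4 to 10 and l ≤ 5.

221

For each n in the range, tally the orbitals obeying l ≤ 5:
n=4 → 16; n=5 → 25; n=6 → 36; n=7 → 36; n=8 → 36; n=9 → 36; n=10 → 36.
Total orbitals: 16 + 25 + 36 + 36 + 36 + 36 + 36 = 221.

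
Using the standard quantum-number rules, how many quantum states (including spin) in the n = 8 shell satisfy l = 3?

14

The (l, ml) pairs meeting l = 3 give: l=3 → 7.
Orbitals: 7. Each orbital carries two spin states, so 7 × 2 = 14 states.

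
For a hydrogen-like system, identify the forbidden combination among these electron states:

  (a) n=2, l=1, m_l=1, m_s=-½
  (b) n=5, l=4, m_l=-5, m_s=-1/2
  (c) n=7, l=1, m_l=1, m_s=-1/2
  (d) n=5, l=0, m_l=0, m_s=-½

(b)

(b) has |m_l| = 5 > l = 4, violating −l ≤ m_l ≤ l.
The remaining sets (a), (c), (d) satisfy all four rules.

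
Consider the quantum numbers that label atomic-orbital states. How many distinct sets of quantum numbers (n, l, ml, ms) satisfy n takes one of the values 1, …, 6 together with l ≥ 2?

140

Count contributing orbitals for each principal shell:
n=3 → 5; n=4 → 12; n=5 → 21; n=6 → 32.
Orbitals: 5 + 12 + 21 + 32 = 70. Including both spin states (ms = ±1/2) gives 2 × 70 = 140 states.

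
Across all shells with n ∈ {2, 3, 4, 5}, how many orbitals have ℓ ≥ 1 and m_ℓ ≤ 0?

30

Treat each shell separately and count matching orbitals:
n=2 → 2; n=3 → 5; n=4 → 9; n=5 → 14.
Total orbitals: 2 + 5 + 9 + 14 = 30.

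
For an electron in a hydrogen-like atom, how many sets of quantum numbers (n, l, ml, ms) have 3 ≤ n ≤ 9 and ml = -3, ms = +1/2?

21

Treat each shell separately and count matching orbitals:
n=4 → 1; n=5 → 2; n=6 → 3; n=7 → 4; n=8 → 5; n=9 → 6.
Orbitals: 1 + 2 + 3 + 4 + 5 + 6 = 21. With ms fixed to +1/2 there is one state per orbital, so 21 states.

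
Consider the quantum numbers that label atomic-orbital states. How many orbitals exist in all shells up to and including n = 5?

Total orbitals = 1² + 2² + 3² + 4² + 5² = 55.

55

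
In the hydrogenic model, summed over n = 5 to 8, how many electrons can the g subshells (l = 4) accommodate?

72

A g subshell (l = 4) exists for every n ≥ 5, so shells n = 5, 6, 7, 8 each contribute one — 4 subshells.
Since each g subshell holds 2(2·4+1) = 18 electrons, the total is 4 × 18 = 72.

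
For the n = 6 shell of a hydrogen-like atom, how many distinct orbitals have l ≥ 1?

With n = 6 the allowed l are 0, 1, …, 5.
The (l, m_l) pairs meeting l ≥ 1 give: l=1 → 3; l=2 → 5; l=3 → 7; l=4 → 9; l=5 → 11.
Total orbitals: 3 + 5 + 7 + 9 + 11 = 35.

35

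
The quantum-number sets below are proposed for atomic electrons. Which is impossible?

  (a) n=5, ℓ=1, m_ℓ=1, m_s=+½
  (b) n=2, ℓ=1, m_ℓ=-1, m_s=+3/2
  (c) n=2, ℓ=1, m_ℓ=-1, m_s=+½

(b) has m_s = +3/2, but an electron's spin must be ±1/2.
The remaining sets (a), (c) satisfy all four rules.

(b)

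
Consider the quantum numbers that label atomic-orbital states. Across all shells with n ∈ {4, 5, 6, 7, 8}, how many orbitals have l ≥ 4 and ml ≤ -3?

30

Treat each shell separately and count matching orbitals:
n=5 → 2; n=6 → 5; n=7 → 9; n=8 → 14.
Total orbitals: 2 + 5 + 9 + 14 = 30.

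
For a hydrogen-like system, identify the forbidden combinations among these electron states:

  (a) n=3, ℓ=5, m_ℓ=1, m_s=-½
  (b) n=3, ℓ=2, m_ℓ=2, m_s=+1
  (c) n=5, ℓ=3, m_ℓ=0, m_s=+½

(a) has ℓ = 5 ≥ n = 3, violating 0 ≤ ℓ ≤ n−1.
(b) has m_s = +1, but an electron's spin must be ±1/2.
The remaining set (c) satisfies all four rules.

(a) and (b)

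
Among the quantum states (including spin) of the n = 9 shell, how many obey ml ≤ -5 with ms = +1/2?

The n = 9 shell has l = 0 through 8; check each.
Contributions: l=5 → 1; l=6 → 2; l=7 → 3; l=8 → 4.
Orbitals: 1 + 2 + 3 + 4 = 10. With ms fixed to a single value there is one state per orbital, giving 10 states.

10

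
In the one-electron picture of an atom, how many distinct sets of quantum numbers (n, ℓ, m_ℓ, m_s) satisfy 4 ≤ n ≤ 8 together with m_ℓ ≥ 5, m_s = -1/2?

10

For each n in the range, tally the orbitals obeying m_ℓ ≥ 5:
n=6 → 1; n=7 → 3; n=8 → 6.
Orbitals: 1 + 3 + 6 = 10. With m_s fixed to -1/2 there is one state per orbital, so 10 states.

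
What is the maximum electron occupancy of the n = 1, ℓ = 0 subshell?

2

A subshell with ℓ = 0 has 2ℓ+1 = 1 orbital, each holding 2 electrons (spin ±1/2), so 1 × 2 = 2.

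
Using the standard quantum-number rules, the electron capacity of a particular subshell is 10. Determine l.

2(2l+1) = 10 ⇒ 2l+1 = 5 ⇒ l = 2.

l = 2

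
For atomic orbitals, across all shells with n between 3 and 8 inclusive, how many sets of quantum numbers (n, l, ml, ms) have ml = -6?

For each n in the range, tally the orbitals obeying ml = -6:
n=7 → 1; n=8 → 2.
Orbitals: 1 + 2 = 3. Including both spin states (ms = ±1/2) gives 2 × 3 = 6 states.

6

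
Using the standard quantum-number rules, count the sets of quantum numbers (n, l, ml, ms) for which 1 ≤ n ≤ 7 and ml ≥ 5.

8

Treat each shell separately and count matching orbitals:
n=6 → 1; n=7 → 3.
Orbitals: 1 + 3 = 4. Including both spin states (ms = ±1/2) gives 2 × 4 = 8 states.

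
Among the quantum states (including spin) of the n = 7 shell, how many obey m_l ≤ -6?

2

The n = 7 shell has l = 0 through 6; check each.
The (l, m_l) pairs meeting m_l ≤ -6 give: l=6 → 1.
Orbitals: 1. Each orbital carries two spin states, so 1 × 2 = 2 states.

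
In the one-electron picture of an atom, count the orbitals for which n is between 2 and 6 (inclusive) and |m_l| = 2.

Treat each shell separately and count matching orbitals:
n=3 → 2; n=4 → 4; n=5 → 6; n=6 → 8.
Total orbitals: 2 + 4 + 6 + 8 = 20.

20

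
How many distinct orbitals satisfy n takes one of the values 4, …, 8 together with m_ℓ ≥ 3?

Treat each shell separately and count matching orbitals:
n=4 → 1; n=5 → 3; n=6 → 6; n=7 → 10; n=8 → 15.
Total orbitals: 1 + 3 + 6 + 10 + 15 = 35.

35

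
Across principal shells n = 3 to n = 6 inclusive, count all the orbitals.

86

Shell n has n² orbitals: 3²=9 + 4²=16 + 5²=25 + 6²=36 = 86 orbitals.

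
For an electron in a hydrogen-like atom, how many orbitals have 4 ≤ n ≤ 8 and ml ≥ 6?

4

Work shell by shell — for each n, count the (l, ml) pairs that satisfy ml ≥ 6:
n=7 → 1; n=8 → 3.
Total orbitals: 1 + 3 = 4.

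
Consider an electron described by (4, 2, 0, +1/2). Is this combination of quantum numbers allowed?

n = 4 is a positive integer. l = 2 satisfies 0 ≤ l ≤ n−1 = 3. m_l = 0 lies in the range −l … +l (here −2 … 2). m_s = +1/2 is one of ±1/2.
All four constraints are satisfied.

Allowed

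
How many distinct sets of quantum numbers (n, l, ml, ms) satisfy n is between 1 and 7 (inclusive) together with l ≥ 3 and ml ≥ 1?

For each n in the range, tally the orbitals obeying l ≥ 3 and ml ≥ 1:
n=4 → 3; n=5 → 7; n=6 → 12; n=7 → 18.
Orbitals: 3 + 7 + 12 + 18 = 40. Including both spin states (ms = ±1/2) gives 2 × 40 = 80 states.

80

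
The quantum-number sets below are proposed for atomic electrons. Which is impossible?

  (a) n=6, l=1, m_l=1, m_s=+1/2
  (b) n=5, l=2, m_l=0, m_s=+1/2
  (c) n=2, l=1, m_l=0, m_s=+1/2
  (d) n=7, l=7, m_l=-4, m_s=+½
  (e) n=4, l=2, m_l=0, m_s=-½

(d) has l = 7 ≥ n = 7, violating 0 ≤ l ≤ n−1.
The remaining sets (a), (b), (c), (e) satisfy all four rules.

(d)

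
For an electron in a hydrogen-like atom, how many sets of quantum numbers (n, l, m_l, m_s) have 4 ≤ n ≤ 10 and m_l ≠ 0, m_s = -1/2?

322

Work shell by shell — for each n, count the (l, m_l) pairs that satisfy m_l ≠ 0:
n=4 → 12; n=5 → 20; n=6 → 30; n=7 → 42; n=8 → 56; n=9 → 72; n=10 → 90.
Orbitals: 12 + 20 + 30 + 42 + 56 + 72 + 90 = 322. With m_s fixed to -1/2 there is one state per orbital, so 322 states.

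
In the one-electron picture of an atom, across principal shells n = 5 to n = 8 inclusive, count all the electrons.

Shell n has n² orbitals: 5²=25 + 6²=36 + 7²=49 + 8²=64 = 174 orbitals.
Two spin states per orbital: 2 × 174 = 348 electrons.

348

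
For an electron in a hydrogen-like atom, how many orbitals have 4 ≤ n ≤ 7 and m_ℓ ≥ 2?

34

Per-shell orbital counts meeting the constraint:
n=4 → 3; n=5 → 6; n=6 → 10; n=7 → 15.
Total orbitals: 3 + 6 + 10 + 15 = 34.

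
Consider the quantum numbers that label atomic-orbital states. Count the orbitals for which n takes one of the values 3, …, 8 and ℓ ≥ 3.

145

Work shell by shell — for each n, count the (ℓ, m_ℓ) pairs that satisfy ℓ ≥ 3:
n=4 → 7; n=5 → 16; n=6 → 27; n=7 → 40; n=8 → 55.
Total orbitals: 7 + 16 + 27 + 40 + 55 = 145.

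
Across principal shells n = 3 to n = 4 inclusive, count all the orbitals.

Shell n has n² orbitals: 3²=9 + 4²=16 = 25 orbitals.

25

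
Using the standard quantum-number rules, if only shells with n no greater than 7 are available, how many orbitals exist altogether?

140

Total orbitals = 1² + 2² + 3² + 4² + 5² + 6² + 7² = 140.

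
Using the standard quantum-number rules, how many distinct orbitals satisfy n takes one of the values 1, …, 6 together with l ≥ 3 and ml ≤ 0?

28

Count contributing orbitals for each principal shell:
n=4 → 4; n=5 → 9; n=6 → 15.
Total orbitals: 4 + 9 + 15 = 28.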